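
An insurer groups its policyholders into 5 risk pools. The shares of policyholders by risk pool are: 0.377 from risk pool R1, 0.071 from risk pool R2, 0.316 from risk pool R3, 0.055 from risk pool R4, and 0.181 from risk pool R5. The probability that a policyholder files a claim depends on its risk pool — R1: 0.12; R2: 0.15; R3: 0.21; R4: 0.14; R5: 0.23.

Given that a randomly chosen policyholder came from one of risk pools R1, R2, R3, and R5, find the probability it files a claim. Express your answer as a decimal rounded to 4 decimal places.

Let S = {R1, R2, R3, R5}.
P(S) = 0.377 + 0.071 + 0.316 + 0.181 = 0.945.
P(C ∩ S) = 0.12·0.377 + 0.15·0.071 + 0.21·0.316 + 0.23·0.181 = 0.04524 + 0.01065 + 0.06636 + 0.04163 = 0.16388.
P(C | S) = 0.16388 / 0.945 = 0.173418…

0.1734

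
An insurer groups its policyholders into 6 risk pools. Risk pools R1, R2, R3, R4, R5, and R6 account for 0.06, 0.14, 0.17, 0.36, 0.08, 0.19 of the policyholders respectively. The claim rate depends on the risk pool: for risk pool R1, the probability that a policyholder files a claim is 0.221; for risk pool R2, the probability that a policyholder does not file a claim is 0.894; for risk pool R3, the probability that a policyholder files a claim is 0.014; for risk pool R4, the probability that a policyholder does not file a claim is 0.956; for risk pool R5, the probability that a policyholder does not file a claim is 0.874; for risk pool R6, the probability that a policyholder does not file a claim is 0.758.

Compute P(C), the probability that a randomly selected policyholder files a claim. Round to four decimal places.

P(C|R2) = 1 − 0.894 = 0.106.
P(C|R4) = 1 − 0.956 = 0.044.
P(C|R5) = 1 − 0.874 = 0.126.
P(C|R6) = 1 − 0.758 = 0.242.
P(C) = P(C|R1)·P(R1) + P(C|R2)·P(R2) + P(C|R3)·P(R3) + P(C|R4)·P(R4) + P(C|R5)·P(R5) + P(C|R6)·P(R6)
      = 0.221·0.06 + 0.106·0.14 + 0.014·0.17 + 0.044·0.36 + 0.126·0.08 + 0.242·0.19
      = 0.01326 + 0.01484 + 0.00238 + 0.01584 + 0.01008 + 0.04598 = 0.10238

0.1024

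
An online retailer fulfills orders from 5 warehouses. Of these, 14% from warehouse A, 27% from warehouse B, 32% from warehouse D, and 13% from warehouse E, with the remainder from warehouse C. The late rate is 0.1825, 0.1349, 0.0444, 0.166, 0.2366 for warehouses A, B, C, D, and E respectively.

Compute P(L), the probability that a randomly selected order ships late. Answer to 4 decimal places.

P(C) = 1 − (0.14 + 0.27 + 0.32 + 0.13) = 0.14.
P(L) = P(L|A)·P(A) + P(L|B)·P(B) + P(L|C)·P(C) + P(L|D)·P(D) + P(L|E)·P(E)
      = 0.1825·0.14 + 0.1349·0.27 + 0.0444·0.14 + 0.166·0.32 + 0.2366·0.13
      = 0.02555 + 0.036423 + 0.006216 + 0.05312 + 0.030758 = 0.152067

P(L) ≈ 0.1521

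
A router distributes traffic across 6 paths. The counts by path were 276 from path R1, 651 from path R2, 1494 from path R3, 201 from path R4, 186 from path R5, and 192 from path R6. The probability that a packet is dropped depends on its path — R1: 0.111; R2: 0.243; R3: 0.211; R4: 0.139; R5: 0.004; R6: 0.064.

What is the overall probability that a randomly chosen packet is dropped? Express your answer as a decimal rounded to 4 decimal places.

Total: 276 + 651 + 1494 + 201 + 186 + 192 = 3000.
P(R1) = 276/3000 = 0.092. P(R2) = 651/3000 = 0.217. P(R3) = 1494/3000 = 0.498. P(R4) = 201/3000 = 0.067. P(R5) = 186/3000 = 0.062. P(R6) = 192/3000 = 0.064.
P(L) = P(L|R1)·P(R1) + P(L|R2)·P(R2) + P(L|R3)·P(R3) + P(L|R4)·P(R4) + P(L|R5)·P(R5) + P(L|R6)·P(R6)
      = 0.111·0.092 + 0.243·0.217 + 0.211·0.498 + 0.139·0.067 + 0.004·0.062 + 0.064·0.064
      = 0.010212 + 0.052731 + 0.105078 + 0.009313 + 0.000248 + 0.004096 = 0.181678

P(L) ≈ 0.1817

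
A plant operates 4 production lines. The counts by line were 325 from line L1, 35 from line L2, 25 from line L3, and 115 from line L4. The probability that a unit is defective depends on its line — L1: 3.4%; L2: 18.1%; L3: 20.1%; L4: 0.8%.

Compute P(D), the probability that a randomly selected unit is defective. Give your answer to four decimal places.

Total: 325 + 35 + 25 + 115 = 500.
P(L1) = 325/500 = 0.65. P(L2) = 35/500 = 0.07. P(L3) = 25/500 = 0.05. P(L4) = 115/500 = 0.23.
Using total probability over the partition,
P(D) = P(D|L1)·P(L1) + P(D|L2)·P(L2) + P(D|L3)·P(L3) + P(D|L4)·P(L4)
      = 0.034·0.65 + 0.181·0.07 + 0.201·0.05 + 0.008·0.23
      = 0.0221 + 0.01267 + 0.01005 + 0.00184 = 0.04666

0.0467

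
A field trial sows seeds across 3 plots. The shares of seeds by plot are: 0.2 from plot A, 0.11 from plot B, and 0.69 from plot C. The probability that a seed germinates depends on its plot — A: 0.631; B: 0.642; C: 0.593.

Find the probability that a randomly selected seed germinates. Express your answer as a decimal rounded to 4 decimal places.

P(G) ≈ 0.6060

P(G) = P(G|A)·P(A) + P(G|B)·P(B) + P(G|C)·P(C)
      = 0.631·0.2 + 0.642·0.11 + 0.593·0.69
      = 0.1262 + 0.07062 + 0.40917 = 0.60599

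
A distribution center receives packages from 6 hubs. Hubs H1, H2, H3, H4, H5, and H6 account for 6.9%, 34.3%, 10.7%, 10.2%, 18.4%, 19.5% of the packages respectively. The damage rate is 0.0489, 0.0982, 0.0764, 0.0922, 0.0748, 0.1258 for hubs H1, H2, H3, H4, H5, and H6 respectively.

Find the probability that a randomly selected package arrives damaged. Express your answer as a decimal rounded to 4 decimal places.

Using total probability over the partition,
P(D) = P(D|H1)·P(H1) + P(D|H2)·P(H2) + P(D|H3)·P(H3) + P(D|H4)·P(H4) + P(D|H5)·P(H5) + P(D|H6)·P(H6)
      = 0.0489·0.069 + 0.0982·0.343 + 0.0764·0.107 + 0.0922·0.102 + 0.0748·0.184 + 0.1258·0.195
      = 0.0033741 + 0.0336826 + 0.0081748 + 0.0094044 + 0.0137632 + 0.024531 = 0.0929301

0.0929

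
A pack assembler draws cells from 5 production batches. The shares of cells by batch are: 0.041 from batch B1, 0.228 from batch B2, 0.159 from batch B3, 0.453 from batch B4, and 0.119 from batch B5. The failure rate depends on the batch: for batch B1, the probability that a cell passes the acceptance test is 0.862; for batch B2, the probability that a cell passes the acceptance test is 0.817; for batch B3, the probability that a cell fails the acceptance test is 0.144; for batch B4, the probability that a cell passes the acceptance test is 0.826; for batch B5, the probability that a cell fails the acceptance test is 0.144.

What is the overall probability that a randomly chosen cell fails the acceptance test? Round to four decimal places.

P(F) ≈ 0.1662

P(F|B1) = 1 − 0.862 = 0.138.
P(F|B2) = 1 − 0.817 = 0.183.
P(F|B4) = 1 − 0.826 = 0.174.
P(F) = P(F|B1)·P(B1) + P(F|B2)·P(B2) + P(F|B3)·P(B3) + P(F|B4)·P(B4) + P(F|B5)·P(B5)
      = 0.138·0.041 + 0.183·0.228 + 0.144·0.159 + 0.174·0.453 + 0.144·0.119
      = 0.005658 + 0.041724 + 0.022896 + 0.078822 + 0.017136 = 0.166236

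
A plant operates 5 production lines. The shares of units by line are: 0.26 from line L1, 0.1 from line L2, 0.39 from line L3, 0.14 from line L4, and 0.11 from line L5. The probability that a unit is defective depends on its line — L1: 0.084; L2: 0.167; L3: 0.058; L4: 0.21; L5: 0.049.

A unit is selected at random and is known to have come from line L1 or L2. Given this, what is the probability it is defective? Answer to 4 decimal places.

Let S = {L1, L2}.
P(S) = 0.26 + 0.1 = 0.36.
P(D ∩ S) = 0.084·0.26 + 0.167·0.1 = 0.02184 + 0.0167 = 0.03854.
P(D | S) = 0.03854 / 0.36 = 0.107056…

P(D|S) ≈ 0.1071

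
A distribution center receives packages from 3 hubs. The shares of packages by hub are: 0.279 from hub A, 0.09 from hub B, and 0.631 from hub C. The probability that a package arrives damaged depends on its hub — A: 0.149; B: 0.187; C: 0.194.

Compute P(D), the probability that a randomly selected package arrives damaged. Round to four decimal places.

0.1808

P(D) = P(D|A)·P(A) + P(D|B)·P(B) + P(D|C)·P(C)
      = 0.149·0.279 + 0.187·0.09 + 0.194·0.631
      = 0.041571 + 0.01683 + 0.122414 = 0.180815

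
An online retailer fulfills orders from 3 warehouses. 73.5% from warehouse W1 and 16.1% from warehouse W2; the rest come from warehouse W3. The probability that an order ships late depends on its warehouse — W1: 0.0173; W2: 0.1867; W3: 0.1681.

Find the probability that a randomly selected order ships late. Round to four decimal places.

0.0603

P(W3) = 1 − (0.735 + 0.161) = 0.104.
P(L) = P(L|W1)·P(W1) + P(L|W2)·P(W2) + P(L|W3)·P(W3)
      = 0.0173·0.735 + 0.1867·0.161 + 0.1681·0.104
      = 0.0127155 + 0.0300587 + 0.0174824 = 0.0602566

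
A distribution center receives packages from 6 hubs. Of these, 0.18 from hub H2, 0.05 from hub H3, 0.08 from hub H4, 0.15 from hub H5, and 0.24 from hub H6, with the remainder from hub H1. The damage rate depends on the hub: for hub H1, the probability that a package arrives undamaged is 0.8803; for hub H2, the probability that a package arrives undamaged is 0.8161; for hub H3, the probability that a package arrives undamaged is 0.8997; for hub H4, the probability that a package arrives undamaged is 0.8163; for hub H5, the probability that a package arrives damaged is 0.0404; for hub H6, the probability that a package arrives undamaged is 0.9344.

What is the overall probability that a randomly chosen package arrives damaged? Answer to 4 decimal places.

P(H1) = 1 − (0.18 + 0.05 + 0.08 + 0.15 + 0.24) = 0.3.
P(D|H1) = 1 − 0.8803 = 0.1197.
P(D|H2) = 1 − 0.8161 = 0.1839.
P(D|H3) = 1 − 0.8997 = 0.1003.
P(D|H4) = 1 − 0.8163 = 0.1837.
P(D|H6) = 1 − 0.9344 = 0.0656.
Using total probability over the partition,
P(D) = P(D|H1)·P(H1) + P(D|H2)·P(H2) + P(D|H3)·P(H3) + P(D|H4)·P(H4) + P(D|H5)·P(H5) + P(D|H6)·P(H6)
      = 0.1197·0.3 + 0.1839·0.18 + 0.1003·0.05 + 0.1837·0.08 + 0.0404·0.15 + 0.0656·0.24
      = 0.03591 + 0.033102 + 0.005015 + 0.014696 + 0.00606 + 0.015744 = 0.110527

P(D) ≈ 0.1105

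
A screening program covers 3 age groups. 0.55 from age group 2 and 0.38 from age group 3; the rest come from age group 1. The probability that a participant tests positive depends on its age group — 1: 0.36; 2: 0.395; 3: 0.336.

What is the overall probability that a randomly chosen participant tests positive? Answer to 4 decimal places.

P(1) = 1 − (0.55 + 0.38) = 0.07.
By the law of total probability,
P(T) = P(T|1)·P(1) + P(T|2)·P(2) + P(T|3)·P(3)
      = 0.36·0.07 + 0.395·0.55 + 0.336·0.38
      = 0.0252 + 0.21725 + 0.12768 = 0.37013

0.3701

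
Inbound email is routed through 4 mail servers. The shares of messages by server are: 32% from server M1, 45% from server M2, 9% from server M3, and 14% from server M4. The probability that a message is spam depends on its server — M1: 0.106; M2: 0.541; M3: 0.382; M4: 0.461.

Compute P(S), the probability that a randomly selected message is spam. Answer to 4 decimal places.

By the law of total probability,
P(S) = P(S|M1)·P(M1) + P(S|M2)·P(M2) + P(S|M3)·P(M3) + P(S|M4)·P(M4)
      = 0.106·0.32 + 0.541·0.45 + 0.382·0.09 + 0.461·0.14
      = 0.03392 + 0.24345 + 0.03438 + 0.06454 = 0.37629

0.3763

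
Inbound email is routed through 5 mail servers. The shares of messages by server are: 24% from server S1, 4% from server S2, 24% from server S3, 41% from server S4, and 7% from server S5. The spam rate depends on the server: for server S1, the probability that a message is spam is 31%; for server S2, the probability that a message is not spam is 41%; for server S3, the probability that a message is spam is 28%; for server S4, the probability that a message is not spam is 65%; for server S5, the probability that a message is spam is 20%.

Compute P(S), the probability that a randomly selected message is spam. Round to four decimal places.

P(S|S2) = 1 − 0.41 = 0.59.
P(S|S4) = 1 − 0.65 = 0.35.
P(S) = P(S|S1)·P(S1) + P(S|S2)·P(S2) + P(S|S3)·P(S3) + P(S|S4)·P(S4) + P(S|S5)·P(S5)
      = 0.31·0.24 + 0.59·0.04 + 0.28·0.24 + 0.35·0.41 + 0.2·0.07
      = 0.0744 + 0.0236 + 0.0672 + 0.1435 + 0.014 = 0.3227

P(S) ≈ 0.3227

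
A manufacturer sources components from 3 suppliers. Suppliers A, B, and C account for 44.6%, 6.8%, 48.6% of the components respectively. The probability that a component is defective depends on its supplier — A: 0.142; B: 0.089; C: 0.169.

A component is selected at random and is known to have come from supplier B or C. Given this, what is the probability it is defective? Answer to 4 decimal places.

Let S = {B, C}.
P(S) = 0.068 + 0.486 = 0.554.
P(D ∩ S) = 0.089·0.068 + 0.169·0.486 = 0.006052 + 0.082134 = 0.088186.
P(D | S) = 0.088186 / 0.554 = 0.159181…

P(D|S) ≈ 0.1592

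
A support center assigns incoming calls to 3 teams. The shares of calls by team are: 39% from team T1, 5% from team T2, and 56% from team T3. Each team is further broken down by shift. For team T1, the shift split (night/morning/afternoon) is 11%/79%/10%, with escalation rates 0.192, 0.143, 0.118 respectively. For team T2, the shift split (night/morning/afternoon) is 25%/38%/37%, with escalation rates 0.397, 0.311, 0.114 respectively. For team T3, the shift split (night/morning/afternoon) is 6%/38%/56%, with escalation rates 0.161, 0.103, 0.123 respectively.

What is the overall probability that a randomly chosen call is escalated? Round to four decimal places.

P(E) ≈ 0.1358

P(E|T1) = 0.11·0.192 + 0.79·0.143 + 0.1·0.118 = 0.02112 + 0.11297 + 0.0118 = 0.14589
P(E|T2) = 0.25·0.397 + 0.38·0.311 + 0.37·0.114 = 0.09925 + 0.11818 + 0.04218 = 0.25961
P(E|T3) = 0.06·0.161 + 0.38·0.103 + 0.56·0.123 = 0.00966 + 0.03914 + 0.06888 = 0.11768
Then overall,
P(E) = 0.39·0.14589 + 0.05·0.25961 + 0.56·0.11768
      = 0.0568971 + 0.0129805 + 0.0659008 = 0.1357784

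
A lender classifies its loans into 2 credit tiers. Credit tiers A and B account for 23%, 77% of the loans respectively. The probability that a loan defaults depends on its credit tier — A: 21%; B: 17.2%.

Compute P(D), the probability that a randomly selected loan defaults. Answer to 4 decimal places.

P(D) = P(D|A)·P(A) + P(D|B)·P(B)
      = 0.21·0.23 + 0.172·0.77
      = 0.0483 + 0.13244 = 0.18074

0.1807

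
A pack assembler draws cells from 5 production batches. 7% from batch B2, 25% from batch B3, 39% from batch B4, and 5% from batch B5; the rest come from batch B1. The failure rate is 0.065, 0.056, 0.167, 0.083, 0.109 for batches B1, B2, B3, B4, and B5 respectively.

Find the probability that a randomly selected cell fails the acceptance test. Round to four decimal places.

P(F) ≈ 0.0991

P(B1) = 1 − (0.07 + 0.25 + 0.39 + 0.05) = 0.24.
Using total probability over the partition,
P(F) = P(F|B1)·P(B1) + P(F|B2)·P(B2) + P(F|B3)·P(B3) + P(F|B4)·P(B4) + P(F|B5)·P(B5)
      = 0.065·0.24 + 0.056·0.07 + 0.167·0.25 + 0.083·0.39 + 0.109·0.05
      = 0.0156 + 0.00392 + 0.04175 + 0.03237 + 0.00545 = 0.09909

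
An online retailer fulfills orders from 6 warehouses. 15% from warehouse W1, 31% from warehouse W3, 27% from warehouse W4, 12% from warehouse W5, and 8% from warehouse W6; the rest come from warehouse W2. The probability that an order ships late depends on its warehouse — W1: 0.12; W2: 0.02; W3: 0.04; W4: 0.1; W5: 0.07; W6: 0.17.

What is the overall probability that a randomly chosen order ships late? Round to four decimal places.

P(W2) = 1 − (0.15 + 0.31 + 0.27 + 0.12 + 0.08) = 0.07.
P(L) = P(L|W1)·P(W1) + P(L|W2)·P(W2) + P(L|W3)·P(W3) + P(L|W4)·P(W4) + P(L|W5)·P(W5) + P(L|W6)·P(W6)
      = 0.12·0.15 + 0.02·0.07 + 0.04·0.31 + 0.1·0.27 + 0.07·0.12 + 0.17·0.08
      = 0.018 + 0.0014 + 0.0124 + 0.027 + 0.0084 + 0.0136 = 0.0808

0.0808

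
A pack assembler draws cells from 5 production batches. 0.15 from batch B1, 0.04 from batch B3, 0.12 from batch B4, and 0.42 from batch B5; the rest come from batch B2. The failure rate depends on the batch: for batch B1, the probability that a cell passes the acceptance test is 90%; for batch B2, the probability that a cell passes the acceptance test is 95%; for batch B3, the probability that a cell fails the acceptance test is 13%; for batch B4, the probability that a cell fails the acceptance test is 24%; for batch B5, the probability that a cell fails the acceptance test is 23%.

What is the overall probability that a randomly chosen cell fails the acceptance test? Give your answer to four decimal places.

0.1591

P(B2) = 1 − (0.15 + 0.04 + 0.12 + 0.42) = 0.27.
P(F|B1) = 1 − 0.9 = 0.1.
P(F|B2) = 1 − 0.95 = 0.05.
P(F) = P(F|B1)·P(B1) + P(F|B2)·P(B2) + P(F|B3)·P(B3) + P(F|B4)·P(B4) + P(F|B5)·P(B5)
      = 0.1·0.15 + 0.05·0.27 + 0.13·0.04 + 0.24·0.12 + 0.23·0.42
      = 0.015 + 0.0135 + 0.0052 + 0.0288 + 0.0966 = 0.1591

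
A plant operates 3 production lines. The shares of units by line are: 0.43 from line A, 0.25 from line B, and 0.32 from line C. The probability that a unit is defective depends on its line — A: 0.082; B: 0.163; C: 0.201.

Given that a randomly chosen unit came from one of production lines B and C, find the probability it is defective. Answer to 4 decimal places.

Let S = {B, C}.
P(S) = 0.25 + 0.32 = 0.57.
P(D ∩ S) = 0.163·0.25 + 0.201·0.32 = 0.04075 + 0.06432 = 0.10507.
P(D | S) = 0.10507 / 0.57 = 0.184333…

P(D|S) ≈ 0.1843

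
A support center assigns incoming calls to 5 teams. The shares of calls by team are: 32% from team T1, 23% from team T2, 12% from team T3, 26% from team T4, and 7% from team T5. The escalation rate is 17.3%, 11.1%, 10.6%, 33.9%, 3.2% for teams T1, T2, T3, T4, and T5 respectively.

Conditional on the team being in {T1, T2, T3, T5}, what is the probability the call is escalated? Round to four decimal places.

Let S = {T1, T2, T3, T5}.
P(S) = 0.32 + 0.23 + 0.12 + 0.07 = 0.74.
P(E ∩ S) = 0.173·0.32 + 0.111·0.23 + 0.106·0.12 + 0.032·0.07 = 0.05536 + 0.02553 + 0.01272 + 0.00224 = 0.09585.
P(E | S) = 0.09585 / 0.74 = 0.129527…

P(E|S) ≈ 0.1295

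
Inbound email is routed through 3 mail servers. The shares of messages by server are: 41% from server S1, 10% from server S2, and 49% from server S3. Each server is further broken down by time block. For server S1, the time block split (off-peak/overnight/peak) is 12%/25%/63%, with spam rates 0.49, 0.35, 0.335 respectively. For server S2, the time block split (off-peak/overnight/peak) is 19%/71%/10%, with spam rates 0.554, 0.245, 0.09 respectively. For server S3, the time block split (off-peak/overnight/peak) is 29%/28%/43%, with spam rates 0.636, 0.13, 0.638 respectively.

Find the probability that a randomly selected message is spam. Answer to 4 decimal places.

P(S) ≈ 0.4180

P(S|S1) = 0.12·0.49 + 0.25·0.35 + 0.63·0.335 = 0.0588 + 0.0875 + 0.21105 = 0.35735
P(S|S2) = 0.19·0.554 + 0.71·0.245 + 0.1·0.09 = 0.10526 + 0.17395 + 0.009 = 0.28821
P(S|S3) = 0.29·0.636 + 0.28·0.13 + 0.43·0.638 = 0.18444 + 0.0364 + 0.27434 = 0.49518
Then overall,
P(S) = 0.41·0.35735 + 0.1·0.28821 + 0.49·0.49518
      = 0.1465135 + 0.028821 + 0.2426382 = 0.4179727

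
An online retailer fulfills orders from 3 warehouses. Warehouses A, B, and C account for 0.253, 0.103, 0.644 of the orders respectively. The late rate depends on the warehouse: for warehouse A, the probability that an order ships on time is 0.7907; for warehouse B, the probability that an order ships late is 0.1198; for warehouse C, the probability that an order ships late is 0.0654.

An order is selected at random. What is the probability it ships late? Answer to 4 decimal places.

0.1074

P(L|A) = 1 − 0.7907 = 0.2093.
P(L) = P(L|A)·P(A) + P(L|B)·P(B) + P(L|C)·P(C)
      = 0.2093·0.253 + 0.1198·0.103 + 0.0654·0.644
      = 0.0529529 + 0.0123394 + 0.0421176 = 0.1074099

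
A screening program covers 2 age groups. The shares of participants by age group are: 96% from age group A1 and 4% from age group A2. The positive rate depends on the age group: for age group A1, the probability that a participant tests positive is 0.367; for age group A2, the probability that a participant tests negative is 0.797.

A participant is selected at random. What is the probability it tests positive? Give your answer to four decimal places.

P(T) ≈ 0.3604

P(T|A2) = 1 − 0.797 = 0.203.
Summing over the partition,
P(T) = P(T|A1)·P(A1) + P(T|A2)·P(A2)
      = 0.367·0.96 + 0.203·0.04
      = 0.35232 + 0.00812 = 0.36044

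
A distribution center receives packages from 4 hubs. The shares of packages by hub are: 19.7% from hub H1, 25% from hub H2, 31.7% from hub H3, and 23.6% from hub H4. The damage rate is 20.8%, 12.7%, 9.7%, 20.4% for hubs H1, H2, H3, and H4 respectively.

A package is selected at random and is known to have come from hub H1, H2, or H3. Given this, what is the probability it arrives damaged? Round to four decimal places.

Let S = {H1, H2, H3}.
P(S) = 0.197 + 0.25 + 0.317 = 0.764.
P(D ∩ S) = 0.208·0.197 + 0.127·0.25 + 0.097·0.317 = 0.040976 + 0.03175 + 0.030749 = 0.103475.
P(D | S) = 0.103475 / 0.764 = 0.135438…

0.1354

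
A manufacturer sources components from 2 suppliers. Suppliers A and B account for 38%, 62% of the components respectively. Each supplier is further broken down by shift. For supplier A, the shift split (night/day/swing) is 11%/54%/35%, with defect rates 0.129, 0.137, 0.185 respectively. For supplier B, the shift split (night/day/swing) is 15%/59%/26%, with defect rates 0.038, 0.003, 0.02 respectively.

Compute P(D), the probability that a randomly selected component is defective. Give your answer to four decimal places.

0.0660

P(D|A) = 0.11·0.129 + 0.54·0.137 + 0.35·0.185 = 0.01419 + 0.07398 + 0.06475 = 0.15292
P(D|B) = 0.15·0.038 + 0.59·0.003 + 0.26·0.02 = 0.0057 + 0.00177 + 0.0052 = 0.01267
Then overall,
P(D) = 0.38·0.15292 + 0.62·0.01267
      = 0.0581096 + 0.0078554 = 0.065965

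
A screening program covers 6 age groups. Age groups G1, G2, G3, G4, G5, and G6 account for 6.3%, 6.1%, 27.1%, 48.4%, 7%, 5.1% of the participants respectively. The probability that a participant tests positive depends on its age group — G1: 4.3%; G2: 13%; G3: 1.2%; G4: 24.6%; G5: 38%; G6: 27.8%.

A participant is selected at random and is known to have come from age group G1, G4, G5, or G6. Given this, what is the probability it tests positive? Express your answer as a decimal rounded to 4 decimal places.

Let S = {G1, G4, G5, G6}.
P(S) = 0.063 + 0.484 + 0.07 + 0.051 = 0.668.
P(T ∩ S) = 0.043·0.063 + 0.246·0.484 + 0.38·0.07 + 0.278·0.051 = 0.002709 + 0.119064 + 0.0266 + 0.014178 = 0.162551.
P(T | S) = 0.162551 / 0.668 = 0.243340…

0.2433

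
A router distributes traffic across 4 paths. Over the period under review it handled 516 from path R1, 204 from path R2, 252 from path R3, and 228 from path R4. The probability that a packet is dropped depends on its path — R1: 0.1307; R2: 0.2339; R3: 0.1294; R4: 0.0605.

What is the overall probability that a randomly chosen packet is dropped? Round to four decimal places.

0.1346

Total: 516 + 204 + 252 + 228 = 1200.
P(R1) = 516/1200 = 0.43. P(R2) = 204/1200 = 0.17. P(R3) = 252/1200 = 0.21. P(R4) = 228/1200 = 0.19.
P(L) = P(L|R1)·P(R1) + P(L|R2)·P(R2) + P(L|R3)·P(R3) + P(L|R4)·P(R4)
      = 0.1307·0.43 + 0.2339·0.17 + 0.1294·0.21 + 0.0605·0.19
      = 0.056201 + 0.039763 + 0.027174 + 0.011495 = 0.134633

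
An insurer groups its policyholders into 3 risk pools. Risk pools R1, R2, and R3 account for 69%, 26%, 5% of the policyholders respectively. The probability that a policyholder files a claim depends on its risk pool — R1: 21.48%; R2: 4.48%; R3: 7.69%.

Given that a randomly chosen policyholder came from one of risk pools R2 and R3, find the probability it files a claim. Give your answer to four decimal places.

P(C|S) ≈ 0.0500

Let S = {R2, R3}.
P(S) = 0.26 + 0.05 = 0.31.
P(C ∩ S) = 0.0448·0.26 + 0.0769·0.05 = 0.011648 + 0.003845 = 0.015493.
P(C | S) = 0.015493 / 0.31 = 0.049977…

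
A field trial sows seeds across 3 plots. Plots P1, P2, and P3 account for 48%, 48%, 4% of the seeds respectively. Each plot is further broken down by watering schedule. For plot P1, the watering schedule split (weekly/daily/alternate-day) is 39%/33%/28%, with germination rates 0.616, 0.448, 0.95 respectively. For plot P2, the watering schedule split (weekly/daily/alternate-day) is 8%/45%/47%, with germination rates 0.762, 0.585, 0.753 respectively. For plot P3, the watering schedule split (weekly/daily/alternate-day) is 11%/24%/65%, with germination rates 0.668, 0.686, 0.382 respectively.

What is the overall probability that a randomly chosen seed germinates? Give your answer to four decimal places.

P(G|P1) = 0.39·0.616 + 0.33·0.448 + 0.28·0.95 = 0.24024 + 0.14784 + 0.266 = 0.65408
P(G|P2) = 0.08·0.762 + 0.45·0.585 + 0.47·0.753 = 0.06096 + 0.26325 + 0.35391 = 0.67812
P(G|P3) = 0.11·0.668 + 0.24·0.686 + 0.65·0.382 = 0.07348 + 0.16464 + 0.2483 = 0.48642
Then overall,
P(G) = 0.48·0.65408 + 0.48·0.67812 + 0.04·0.48642
      = 0.3139584 + 0.3254976 + 0.0194568 = 0.6589128

P(G) ≈ 0.6589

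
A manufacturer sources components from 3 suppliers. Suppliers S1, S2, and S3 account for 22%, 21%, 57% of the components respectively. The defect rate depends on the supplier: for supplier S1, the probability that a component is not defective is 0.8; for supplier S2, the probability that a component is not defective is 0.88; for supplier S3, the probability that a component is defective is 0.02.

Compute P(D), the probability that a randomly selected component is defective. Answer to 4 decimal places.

0.0806

P(D|S1) = 1 − 0.8 = 0.2.
P(D|S2) = 1 − 0.88 = 0.12.
P(D) = P(D|S1)·P(S1) + P(D|S2)·P(S2) + P(D|S3)·P(S3)
      = 0.2·0.22 + 0.12·0.21 + 0.02·0.57
      = 0.044 + 0.0252 + 0.0114 = 0.0806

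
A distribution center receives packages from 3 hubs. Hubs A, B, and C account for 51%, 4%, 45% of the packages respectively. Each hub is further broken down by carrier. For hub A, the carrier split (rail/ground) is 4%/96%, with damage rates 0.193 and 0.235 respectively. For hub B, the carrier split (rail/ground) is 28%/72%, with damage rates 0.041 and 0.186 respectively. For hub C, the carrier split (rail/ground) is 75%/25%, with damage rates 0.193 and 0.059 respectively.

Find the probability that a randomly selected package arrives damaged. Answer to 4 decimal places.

0.1966

P(D|A) = 0.04·0.193 + 0.96·0.235 = 0.00772 + 0.2256 = 0.23332
P(D|B) = 0.28·0.041 + 0.72·0.186 = 0.01148 + 0.13392 = 0.1454
P(D|C) = 0.75·0.193 + 0.25·0.059 = 0.14475 + 0.01475 = 0.1595
Then overall,
P(D) = 0.51·0.23332 + 0.04·0.1454 + 0.45·0.1595
      = 0.1189932 + 0.005816 + 0.071775 = 0.1965842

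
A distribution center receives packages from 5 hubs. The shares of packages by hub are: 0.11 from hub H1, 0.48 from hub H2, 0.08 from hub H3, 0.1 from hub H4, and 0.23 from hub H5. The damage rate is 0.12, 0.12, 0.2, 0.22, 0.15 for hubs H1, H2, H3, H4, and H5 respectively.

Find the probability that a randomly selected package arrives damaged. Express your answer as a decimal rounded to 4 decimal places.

P(D) = P(D|H1)·P(H1) + P(D|H2)·P(H2) + P(D|H3)·P(H3) + P(D|H4)·P(H4) + P(D|H5)·P(H5)
      = 0.12·0.11 + 0.12·0.48 + 0.2·0.08 + 0.22·0.1 + 0.15·0.23
      = 0.0132 + 0.0576 + 0.016 + 0.022 + 0.0345 = 0.1433

0.1433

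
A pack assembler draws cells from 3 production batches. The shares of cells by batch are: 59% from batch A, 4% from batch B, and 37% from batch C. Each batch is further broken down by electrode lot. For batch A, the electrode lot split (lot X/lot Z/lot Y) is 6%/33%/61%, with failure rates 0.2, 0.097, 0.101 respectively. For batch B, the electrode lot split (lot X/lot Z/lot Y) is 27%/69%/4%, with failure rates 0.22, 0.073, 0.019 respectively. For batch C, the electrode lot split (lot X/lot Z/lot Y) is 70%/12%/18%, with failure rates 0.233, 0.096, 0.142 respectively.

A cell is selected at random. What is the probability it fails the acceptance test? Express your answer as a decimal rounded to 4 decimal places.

P(F|A) = 0.06·0.2 + 0.33·0.097 + 0.61·0.101 = 0.012 + 0.03201 + 0.06161 = 0.10562
P(F|B) = 0.27·0.22 + 0.69·0.073 + 0.04·0.019 = 0.0594 + 0.05037 + 0.00076 = 0.11053
P(F|C) = 0.7·0.233 + 0.12·0.096 + 0.18·0.142 = 0.1631 + 0.01152 + 0.02556 = 0.20018
Then overall,
P(F) = 0.59·0.10562 + 0.04·0.11053 + 0.37·0.20018
      = 0.0623158 + 0.0044212 + 0.0740666 = 0.1408036

P(F) ≈ 0.1408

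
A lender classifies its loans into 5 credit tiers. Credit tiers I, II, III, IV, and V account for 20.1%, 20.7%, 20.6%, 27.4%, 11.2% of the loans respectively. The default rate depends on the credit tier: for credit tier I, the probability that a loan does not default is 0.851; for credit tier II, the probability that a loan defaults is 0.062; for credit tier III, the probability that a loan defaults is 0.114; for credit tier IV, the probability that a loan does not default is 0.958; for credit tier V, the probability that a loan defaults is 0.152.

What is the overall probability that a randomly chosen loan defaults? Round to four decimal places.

0.0948

P(D|I) = 1 − 0.851 = 0.149.
P(D|IV) = 1 − 0.958 = 0.042.
P(D) = P(D|I)·P(I) + P(D|II)·P(II) + P(D|III)·P(III) + P(D|IV)·P(IV) + P(D|V)·P(V)
      = 0.149·0.201 + 0.062·0.207 + 0.114·0.206 + 0.042·0.274 + 0.152·0.112
      = 0.029949 + 0.012834 + 0.023484 + 0.011508 + 0.017024 = 0.094799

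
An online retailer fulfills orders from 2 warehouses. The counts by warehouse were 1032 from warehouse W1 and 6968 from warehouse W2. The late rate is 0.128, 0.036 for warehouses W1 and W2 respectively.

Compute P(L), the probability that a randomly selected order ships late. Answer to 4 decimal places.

P(L) ≈ 0.0479

Total: 1032 + 6968 = 8000.
P(W1) = 1032/8000 = 0.129. P(W2) = 6968/8000 = 0.871.
Using total probability over the partition,
P(L) = P(L|W1)·P(W1) + P(L|W2)·P(W2)
      = 0.128·0.129 + 0.036·0.871
      = 0.016512 + 0.031356 = 0.047868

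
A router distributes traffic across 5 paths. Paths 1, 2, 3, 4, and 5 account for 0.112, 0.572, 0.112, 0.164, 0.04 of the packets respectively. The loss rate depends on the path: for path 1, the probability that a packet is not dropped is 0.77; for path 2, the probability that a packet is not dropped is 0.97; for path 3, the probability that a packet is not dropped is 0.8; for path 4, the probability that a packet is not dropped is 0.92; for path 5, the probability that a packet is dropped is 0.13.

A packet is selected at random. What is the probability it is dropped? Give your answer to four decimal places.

P(L|1) = 1 − 0.77 = 0.23.
P(L|2) = 1 − 0.97 = 0.03.
P(L|3) = 1 − 0.8 = 0.2.
P(L|4) = 1 − 0.92 = 0.08.
P(L) = P(L|1)·P(1) + P(L|2)·P(2) + P(L|3)·P(3) + P(L|4)·P(4) + P(L|5)·P(5)
      = 0.23·0.112 + 0.03·0.572 + 0.2·0.112 + 0.08·0.164 + 0.13·0.04
      = 0.02576 + 0.01716 + 0.0224 + 0.01312 + 0.0052 = 0.08364

0.0836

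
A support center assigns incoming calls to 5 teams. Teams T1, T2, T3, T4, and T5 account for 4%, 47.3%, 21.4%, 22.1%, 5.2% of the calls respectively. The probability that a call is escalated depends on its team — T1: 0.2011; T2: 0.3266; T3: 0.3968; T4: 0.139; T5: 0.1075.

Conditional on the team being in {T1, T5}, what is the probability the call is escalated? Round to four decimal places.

Let S = {T1, T5}.
P(S) = 0.04 + 0.052 = 0.092.
P(E ∩ S) = 0.2011·0.04 + 0.1075·0.052 = 0.008044 + 0.00559 = 0.013634.
P(E | S) = 0.013634 / 0.092 = 0.148196…

0.1482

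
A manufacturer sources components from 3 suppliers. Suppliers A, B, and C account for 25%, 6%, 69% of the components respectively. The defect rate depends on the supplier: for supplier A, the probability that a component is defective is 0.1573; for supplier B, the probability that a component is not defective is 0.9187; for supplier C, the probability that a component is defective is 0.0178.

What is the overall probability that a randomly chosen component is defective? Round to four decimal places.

P(D) ≈ 0.0565

P(D|B) = 1 − 0.9187 = 0.0813.
P(D) = P(D|A)·P(A) + P(D|B)·P(B) + P(D|C)·P(C)
      = 0.1573·0.25 + 0.0813·0.06 + 0.0178·0.69
      = 0.039325 + 0.004878 + 0.012282 = 0.056485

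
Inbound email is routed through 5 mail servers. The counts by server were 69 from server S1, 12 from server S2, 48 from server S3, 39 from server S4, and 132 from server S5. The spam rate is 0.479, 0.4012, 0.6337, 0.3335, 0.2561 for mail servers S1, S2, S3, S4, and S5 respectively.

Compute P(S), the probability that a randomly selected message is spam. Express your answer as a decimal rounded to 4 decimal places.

Total: 69 + 12 + 48 + 39 + 132 = 300.
P(S1) = 69/300 = 0.23. P(S2) = 12/300 = 0.04. P(S3) = 48/300 = 0.16. P(S4) = 39/300 = 0.13. P(S5) = 132/300 = 0.44.
P(S) = P(S|S1)·P(S1) + P(S|S2)·P(S2) + P(S|S3)·P(S3) + P(S|S4)·P(S4) + P(S|S5)·P(S5)
      = 0.479·0.23 + 0.4012·0.04 + 0.6337·0.16 + 0.3335·0.13 + 0.2561·0.44
      = 0.11017 + 0.016048 + 0.101392 + 0.043355 + 0.112684 = 0.383649

0.3836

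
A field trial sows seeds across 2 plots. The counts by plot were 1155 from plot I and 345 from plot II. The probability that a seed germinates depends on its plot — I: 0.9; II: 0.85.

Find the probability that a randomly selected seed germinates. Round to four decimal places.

0.8885

Total: 1155 + 345 = 1500.
P(I) = 1155/1500 = 0.77. P(II) = 345/1500 = 0.23.
By the law of total probability,
P(G) = P(G|I)·P(I) + P(G|II)·P(II)
      = 0.9·0.77 + 0.85·0.23
      = 0.693 + 0.1955 = 0.8885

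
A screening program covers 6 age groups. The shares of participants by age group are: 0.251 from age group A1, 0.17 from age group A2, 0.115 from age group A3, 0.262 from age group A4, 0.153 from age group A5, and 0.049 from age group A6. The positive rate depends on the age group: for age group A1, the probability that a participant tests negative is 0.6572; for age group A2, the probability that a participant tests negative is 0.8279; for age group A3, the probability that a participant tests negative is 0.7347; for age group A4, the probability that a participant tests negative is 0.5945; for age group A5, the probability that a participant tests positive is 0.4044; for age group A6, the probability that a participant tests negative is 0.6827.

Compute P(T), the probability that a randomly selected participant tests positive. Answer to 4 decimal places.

P(T|A1) = 1 − 0.6572 = 0.3428.
P(T|A2) = 1 − 0.8279 = 0.1721.
P(T|A3) = 1 − 0.7347 = 0.2653.
P(T|A4) = 1 − 0.5945 = 0.4055.
P(T|A6) = 1 − 0.6827 = 0.3173.
P(T) = P(T|A1)·P(A1) + P(T|A2)·P(A2) + P(T|A3)·P(A3) + P(T|A4)·P(A4) + P(T|A5)·P(A5) + P(T|A6)·P(A6)
      = 0.3428·0.251 + 0.1721·0.17 + 0.2653·0.115 + 0.4055·0.262 + 0.4044·0.153 + 0.3173·0.049
      = 0.0860428 + 0.029257 + 0.0305095 + 0.106241 + 0.0618732 + 0.0155477 = 0.3294712

P(T) ≈ 0.3295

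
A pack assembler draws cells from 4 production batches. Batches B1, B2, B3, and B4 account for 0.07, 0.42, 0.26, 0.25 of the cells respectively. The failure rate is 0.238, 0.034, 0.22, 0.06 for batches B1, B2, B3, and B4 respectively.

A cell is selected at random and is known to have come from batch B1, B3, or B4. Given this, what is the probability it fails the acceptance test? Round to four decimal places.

P(F|S) ≈ 0.1532

Let S = {B1, B3, B4}.
P(S) = 0.07 + 0.26 + 0.25 = 0.58.
P(F ∩ S) = 0.238·0.07 + 0.22·0.26 + 0.06·0.25 = 0.01666 + 0.0572 + 0.015 = 0.08886.
P(F | S) = 0.08886 / 0.58 = 0.153207…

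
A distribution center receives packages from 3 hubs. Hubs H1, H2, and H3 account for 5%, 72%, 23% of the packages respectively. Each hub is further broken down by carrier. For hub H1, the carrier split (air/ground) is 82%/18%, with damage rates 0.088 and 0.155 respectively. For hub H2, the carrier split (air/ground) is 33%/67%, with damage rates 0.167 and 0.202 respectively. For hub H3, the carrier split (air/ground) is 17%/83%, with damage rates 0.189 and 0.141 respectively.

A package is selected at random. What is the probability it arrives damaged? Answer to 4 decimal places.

P(D) ≈ 0.1764

P(D|H1) = 0.82·0.088 + 0.18·0.155 = 0.07216 + 0.0279 = 0.10006
P(D|H2) = 0.33·0.167 + 0.67·0.202 = 0.05511 + 0.13534 = 0.19045
P(D|H3) = 0.17·0.189 + 0.83·0.141 = 0.03213 + 0.11703 = 0.14916
Then overall,
P(D) = 0.05·0.10006 + 0.72·0.19045 + 0.23·0.14916
      = 0.005003 + 0.137124 + 0.0343068 = 0.1764338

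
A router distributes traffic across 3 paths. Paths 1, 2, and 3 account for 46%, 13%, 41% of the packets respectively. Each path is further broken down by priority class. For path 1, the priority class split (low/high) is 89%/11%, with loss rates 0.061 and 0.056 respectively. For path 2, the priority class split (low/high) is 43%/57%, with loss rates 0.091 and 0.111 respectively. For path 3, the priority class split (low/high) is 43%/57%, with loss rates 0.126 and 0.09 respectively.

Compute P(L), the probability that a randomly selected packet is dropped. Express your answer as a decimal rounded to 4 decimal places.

P(L) ≈ 0.0844

P(L|1) = 0.89·0.061 + 0.11·0.056 = 0.05429 + 0.00616 = 0.06045
P(L|2) = 0.43·0.091 + 0.57·0.111 = 0.03913 + 0.06327 = 0.1024
P(L|3) = 0.43·0.126 + 0.57·0.09 = 0.05418 + 0.0513 = 0.10548
By total probability over the outer partition,
P(L) = 0.46·0.06045 + 0.13·0.1024 + 0.41·0.10548
      = 0.027807 + 0.013312 + 0.0432468 = 0.0843658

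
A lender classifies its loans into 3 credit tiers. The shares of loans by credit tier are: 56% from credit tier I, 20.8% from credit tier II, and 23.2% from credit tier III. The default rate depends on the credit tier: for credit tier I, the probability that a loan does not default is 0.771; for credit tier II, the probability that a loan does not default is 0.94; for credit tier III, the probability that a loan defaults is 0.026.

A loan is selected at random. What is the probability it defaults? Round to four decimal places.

P(D|I) = 1 − 0.771 = 0.229.
P(D|II) = 1 − 0.94 = 0.06.
P(D) = P(D|I)·P(I) + P(D|II)·P(II) + P(D|III)·P(III)
      = 0.229·0.56 + 0.06·0.208 + 0.026·0.232
      = 0.12824 + 0.01248 + 0.006032 = 0.146752

P(D) ≈ 0.1468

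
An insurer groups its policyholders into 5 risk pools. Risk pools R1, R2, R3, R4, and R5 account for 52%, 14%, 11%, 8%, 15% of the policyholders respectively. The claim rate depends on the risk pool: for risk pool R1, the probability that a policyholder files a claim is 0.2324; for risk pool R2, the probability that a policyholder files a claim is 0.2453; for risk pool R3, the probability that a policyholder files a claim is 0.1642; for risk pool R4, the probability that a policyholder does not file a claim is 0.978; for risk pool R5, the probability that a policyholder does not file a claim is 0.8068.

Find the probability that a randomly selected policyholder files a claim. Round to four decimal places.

P(C) ≈ 0.2040

P(C|R4) = 1 − 0.978 = 0.022.
P(C|R5) = 1 − 0.8068 = 0.1932.
By the law of total probability,
P(C) = P(C|R1)·P(R1) + P(C|R2)·P(R2) + P(C|R3)·P(R3) + P(C|R4)·P(R4) + P(C|R5)·P(R5)
      = 0.2324·0.52 + 0.2453·0.14 + 0.1642·0.11 + 0.022·0.08 + 0.1932·0.15
      = 0.120848 + 0.034342 + 0.018062 + 0.00176 + 0.02898 = 0.203992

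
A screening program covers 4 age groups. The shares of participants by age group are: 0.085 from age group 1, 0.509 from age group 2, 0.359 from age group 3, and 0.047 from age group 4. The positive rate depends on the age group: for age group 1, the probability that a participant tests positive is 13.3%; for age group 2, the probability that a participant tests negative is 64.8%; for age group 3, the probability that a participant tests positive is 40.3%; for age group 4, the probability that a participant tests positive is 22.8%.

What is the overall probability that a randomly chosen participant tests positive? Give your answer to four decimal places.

P(T|2) = 1 − 0.648 = 0.352.
P(T) = P(T|1)·P(1) + P(T|2)·P(2) + P(T|3)·P(3) + P(T|4)·P(4)
      = 0.133·0.085 + 0.352·0.509 + 0.403·0.359 + 0.228·0.047
      = 0.011305 + 0.179168 + 0.144677 + 0.010716 = 0.345866

0.3459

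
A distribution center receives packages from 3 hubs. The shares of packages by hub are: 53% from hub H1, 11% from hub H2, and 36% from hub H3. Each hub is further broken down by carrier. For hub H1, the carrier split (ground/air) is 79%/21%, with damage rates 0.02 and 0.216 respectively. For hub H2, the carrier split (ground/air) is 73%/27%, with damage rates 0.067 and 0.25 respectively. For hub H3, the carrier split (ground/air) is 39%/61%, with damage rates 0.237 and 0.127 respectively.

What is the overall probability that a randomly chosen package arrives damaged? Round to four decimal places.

P(D|H1) = 0.79·0.02 + 0.21·0.216 = 0.0158 + 0.04536 = 0.06116
P(D|H2) = 0.73·0.067 + 0.27·0.25 = 0.04891 + 0.0675 = 0.11641
P(D|H3) = 0.39·0.237 + 0.61·0.127 = 0.09243 + 0.07747 = 0.1699
Then overall,
P(D) = 0.53·0.06116 + 0.11·0.11641 + 0.36·0.1699
      = 0.0324148 + 0.0128051 + 0.061164 = 0.1063839

P(D) ≈ 0.1064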